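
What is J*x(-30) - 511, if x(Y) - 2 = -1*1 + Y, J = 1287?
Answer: -37834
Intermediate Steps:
x(Y) = 1 + Y (x(Y) = 2 + (-1*1 + Y) = 2 + (-1 + Y) = 1 + Y)
J*x(-30) - 511 = 1287*(1 - 30) - 511 = 1287*(-29) - 511 = -37323 - 511 = -37834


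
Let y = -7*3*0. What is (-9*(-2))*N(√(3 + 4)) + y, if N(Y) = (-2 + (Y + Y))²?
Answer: 576 - 144*√7 ≈ 195.01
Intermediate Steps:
N(Y) = (-2 + 2*Y)²
y = 0 (y = -21*0 = 0)
(-9*(-2))*N(√(3 + 4)) + y = (-9*(-2))*(4*(-1 + √(3 + 4))²) + 0 = 18*(4*(-1 + √7)²) + 0 = 72*(-1 + √7)² + 0 = 72*(-1 + √7)²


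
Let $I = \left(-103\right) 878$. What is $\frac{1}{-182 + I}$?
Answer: $- \frac{1}{90616} \approx -1.1036 \cdot 10^{-5}$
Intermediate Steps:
$I = -90434$
$\frac{1}{-182 + I} = \frac{1}{-182 - 90434} = \frac{1}{-90616} = - \frac{1}{90616}$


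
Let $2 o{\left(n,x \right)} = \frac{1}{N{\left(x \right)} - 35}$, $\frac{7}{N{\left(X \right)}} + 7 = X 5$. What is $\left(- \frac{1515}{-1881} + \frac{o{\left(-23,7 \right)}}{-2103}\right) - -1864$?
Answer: $\frac{37976298235}{20364751} \approx 1864.8$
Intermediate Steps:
$N{\left(X \right)} = \frac{7}{-7 + 5 X}$ ($N{\left(X \right)} = \frac{7}{-7 + X 5} = \frac{7}{-7 + 5 X}$)
$o{\left(n,x \right)} = \frac{1}{2 \left(-35 + \frac{7}{-7 + 5 x}\right)}$ ($o{\left(n,x \right)} = \frac{1}{2 \left(\frac{7}{-7 + 5 x} - 35\right)} = \frac{1}{2 \left(-35 + \frac{7}{-7 + 5 x}\right)}$)
$\left(- \frac{1515}{-1881} + \frac{o{\left(-23,7 \right)}}{-2103}\right) - -1864 = \left(- \frac{1515}{-1881} + \frac{\frac{1}{14} \frac{1}{-36 + 25 \cdot 7} \left(7 - 35\right)}{-2103}\right) - -1864 = \left(\left(-1515\right) \left(- \frac{1}{1881}\right) + \frac{7 - 35}{14 \left(-36 + 175\right)} \left(- \frac{1}{2103}\right)\right) + 1864 = \left(\frac{505}{627} + \frac{1}{14} \cdot \frac{1}{139} \left(-28\right) \left(- \frac{1}{2103}\right)\right) + 1864 = \left(\frac{505}{627} - - \frac{2}{292317}\right) + 1864 = \left(\frac{505}{627} + \frac{2}{292317}\right) + 1864 = \frac{16402371}{20364751} + 1864 = \frac{37976298235}{20364751}$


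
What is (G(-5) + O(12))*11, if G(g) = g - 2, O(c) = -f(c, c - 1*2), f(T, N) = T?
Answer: -209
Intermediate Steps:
O(c) = -c
G(g) = -2 + g
(G(-5) + O(12))*11 = ((-2 - 5) - 1*12)*11 = (-7 - 12)*11 = -19*11 = -209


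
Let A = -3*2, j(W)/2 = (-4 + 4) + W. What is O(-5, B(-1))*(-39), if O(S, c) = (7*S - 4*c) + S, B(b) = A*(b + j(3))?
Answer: -3120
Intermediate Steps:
j(W) = 2*W (j(W) = 2*((-4 + 4) + W) = 2*(0 + W) = 2*W)
A = -6
B(b) = -36 - 6*b (B(b) = -6*(b + 2*3) = -6*(b + 6) = -6*(6 + b) = -36 - 6*b)
O(S, c) = -4*c + 8*S (O(S, c) = (-4*c + 7*S) + S = -4*c + 8*S)
O(-5, B(-1))*(-39) = (-4*(-36 - 6*(-1)) + 8*(-5))*(-39) = (-4*(-36 + 6) - 40)*(-39) = (-4*(-30) - 40)*(-39) = (120 - 40)*(-39) = 80*(-39) = -3120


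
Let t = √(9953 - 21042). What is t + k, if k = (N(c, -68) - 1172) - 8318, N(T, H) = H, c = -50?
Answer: -9558 + I*√11089 ≈ -9558.0 + 105.3*I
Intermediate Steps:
t = I*√11089 (t = √(-11089) = I*√11089 ≈ 105.3*I)
k = -9558 (k = (-68 - 1172) - 8318 = -1240 - 8318 = -9558)
t + k = I*√11089 - 9558 = -9558 + I*√11089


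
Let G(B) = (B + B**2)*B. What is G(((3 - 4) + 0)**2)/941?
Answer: 2/941 ≈ 0.0021254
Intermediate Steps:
G(B) = B*(B + B**2)
G(((3 - 4) + 0)**2)/941 = ((((3 - 4) + 0)**2)**2*(1 + ((3 - 4) + 0)**2))/941 = (((-1 + 0)**2)**2*(1 + (-1 + 0)**2))*(1/941) = (((-1)**2)**2*(1 + (-1)**2))*(1/941) = (1**2*(1 + 1))*(1/941) = (1*2)*(1/941) = 2*(1/941) = 2/941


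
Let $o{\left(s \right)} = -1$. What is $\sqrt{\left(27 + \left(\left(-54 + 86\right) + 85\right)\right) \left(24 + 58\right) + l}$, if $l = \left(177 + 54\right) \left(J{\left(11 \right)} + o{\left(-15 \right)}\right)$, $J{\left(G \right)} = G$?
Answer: $\sqrt{14118} \approx 118.82$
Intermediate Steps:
$l = 2310$ ($l = \left(177 + 54\right) \left(11 - 1\right) = 231 \cdot 10 = 2310$)
$\sqrt{\left(27 + \left(\left(-54 + 86\right) + 85\right)\right) \left(24 + 58\right) + l} = \sqrt{\left(27 + \left(\left(-54 + 86\right) + 85\right)\right) \left(24 + 58\right) + 2310} = \sqrt{\left(27 + \left(32 + 85\right)\right) 82 + 2310} = \sqrt{\left(27 + 117\right) 82 + 2310} = \sqrt{144 \cdot 82 + 2310} = \sqrt{11808 + 2310} = \sqrt{14118}$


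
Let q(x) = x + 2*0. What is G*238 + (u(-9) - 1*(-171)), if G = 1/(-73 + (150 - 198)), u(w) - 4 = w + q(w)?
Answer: 18759/121 ≈ 155.03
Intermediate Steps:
q(x) = x (q(x) = x + 0 = x)
u(w) = 4 + 2*w (u(w) = 4 + (w + w) = 4 + 2*w)
G = -1/121 (G = 1/(-73 - 48) = 1/(-121) = -1/121 ≈ -0.0082645)
G*238 + (u(-9) - 1*(-171)) = -1/121*238 + ((4 + 2*(-9)) - 1*(-171)) = -238/121 + ((4 - 18) + 171) = -238/121 + (-14 + 171) = -238/121 + 157 = 18759/121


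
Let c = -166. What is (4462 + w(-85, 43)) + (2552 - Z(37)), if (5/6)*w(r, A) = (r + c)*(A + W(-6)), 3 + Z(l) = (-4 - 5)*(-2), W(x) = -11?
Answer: -13197/5 ≈ -2639.4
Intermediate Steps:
Z(l) = 15 (Z(l) = -3 + (-4 - 5)*(-2) = -3 - 9*(-2) = -3 + 18 = 15)
w(r, A) = 6*(-166 + r)*(-11 + A)/5 (w(r, A) = 6*((r - 166)*(A - 11))/5 = 6*((-166 + r)*(-11 + A))/5 = 6*(-166 + r)*(-11 + A)/5)
(4462 + w(-85, 43)) + (2552 - Z(37)) = (4462 + (10956/5 - 996/5*43 - 66/5*(-85) + (6/5)*43*(-85))) + (2552 - 1*15) = (4462 + (10956/5 - 42828/5 + 1122 - 4386)) + (2552 - 15) = (4462 - 48192/5) + 2537 = -25882/5 + 2537 = -13197/5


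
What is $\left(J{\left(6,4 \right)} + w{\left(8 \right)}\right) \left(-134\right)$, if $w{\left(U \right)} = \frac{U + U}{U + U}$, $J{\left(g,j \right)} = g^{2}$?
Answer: $-4958$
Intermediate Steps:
$w{\left(U \right)} = 1$ ($w{\left(U \right)} = \frac{2 U}{2 U} = 2 U \frac{1}{2 U} = 1$)
$\left(J{\left(6,4 \right)} + w{\left(8 \right)}\right) \left(-134\right) = \left(6^{2} + 1\right) \left(-134\right) = \left(36 + 1\right) \left(-134\right) = 37 \left(-134\right) = -4958$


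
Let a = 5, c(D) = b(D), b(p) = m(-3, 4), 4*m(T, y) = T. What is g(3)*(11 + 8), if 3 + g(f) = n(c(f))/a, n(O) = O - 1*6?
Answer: -1653/20 ≈ -82.650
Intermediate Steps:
m(T, y) = T/4
b(p) = -¾ (b(p) = (¼)*(-3) = -¾)
c(D) = -¾
n(O) = -6 + O (n(O) = O - 6 = -6 + O)
g(f) = -87/20 (g(f) = -3 + (-6 - ¾)/5 = -3 - 27/4*⅕ = -3 - 27/20 = -87/20)
g(3)*(11 + 8) = -87*(11 + 8)/20 = -87/20*19 = -1653/20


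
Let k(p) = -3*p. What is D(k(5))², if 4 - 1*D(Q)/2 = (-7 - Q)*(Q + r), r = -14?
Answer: 222784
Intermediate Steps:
D(Q) = 8 - 2*(-14 + Q)*(-7 - Q) (D(Q) = 8 - 2*(-7 - Q)*(Q - 14) = 8 - 2*(-7 - Q)*(-14 + Q) = 8 - 2*(-14 + Q)*(-7 - Q))
D(k(5))² = (-188 - (-42)*5 + 2*(-3*5)²)² = (-188 - 14*(-15) + 2*(-15)²)² = (-188 + 210 + 2*225)² = (-188 + 210 + 450)² = 472² = 222784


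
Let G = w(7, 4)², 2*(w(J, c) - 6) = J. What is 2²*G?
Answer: 361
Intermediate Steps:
w(J, c) = 6 + J/2
G = 361/4 (G = (6 + (½)*7)² = (6 + 7/2)² = (19/2)² = 361/4 ≈ 90.250)
2²*G = 2²*(361/4) = 4*(361/4) = 361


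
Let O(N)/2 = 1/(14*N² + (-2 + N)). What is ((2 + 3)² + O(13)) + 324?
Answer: 829575/2377 ≈ 349.00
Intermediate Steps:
O(N) = 2/(-2 + N + 14*N²) (O(N) = 2/(14*N² + (-2 + N)) = 2/(-2 + N + 14*N²))
((2 + 3)² + O(13)) + 324 = ((2 + 3)² + 2/(-2 + 13 + 14*13²)) + 324 = (5² + 2/(-2 + 13 + 14*169)) + 324 = (25 + 2/(-2 + 13 + 2366)) + 324 = (25 + 2/2377) + 324 = 59427/2377 + 324 = 829575/2377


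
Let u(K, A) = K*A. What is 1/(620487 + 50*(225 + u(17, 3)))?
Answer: 1/634287 ≈ 1.5766e-6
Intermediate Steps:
u(K, A) = A*K
1/(620487 + 50*(225 + u(17, 3))) = 1/(620487 + 50*(225 + 3*17)) = 1/(620487 + 50*(225 + 51)) = 1/(620487 + 50*276) = 1/(620487 + 13800) = 1/634287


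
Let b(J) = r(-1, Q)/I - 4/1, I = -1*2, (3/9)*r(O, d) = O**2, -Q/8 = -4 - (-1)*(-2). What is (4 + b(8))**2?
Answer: 9/4 ≈ 2.2500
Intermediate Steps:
Q = 48 (Q = -8*(-4 - (-1)*(-2)) = -8*(-4 - 1*2) = -8*(-4 - 2) = -8*(-6) = 48)
r(O, d) = 3*O**2
I = -2
b(J) = -11/2 (b(J) = (3*(-1)**2)/(-2) - 4/1 = (3*1)*(-1/2) - 4*1 = 3*(-1/2) - 4 = -3/2 - 4 = -11/2)
(4 + b(8))**2 = (4 - 11/2)**2 = (-3/2)**2 = 9/4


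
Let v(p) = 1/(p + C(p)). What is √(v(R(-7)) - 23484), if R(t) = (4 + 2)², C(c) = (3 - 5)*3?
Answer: I*√21135570/30 ≈ 153.24*I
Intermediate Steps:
C(c) = -6 (C(c) = -2*3 = -6)
R(t) = 36 (R(t) = 6² = 36)
v(p) = 1/(-6 + p) (v(p) = 1/(p - 6) = 1/(-6 + p))
√(v(R(-7)) - 23484) = √(1/(-6 + 36) - 23484) = √(1/30 - 23484) = √(-704519/30) = I*√21135570/30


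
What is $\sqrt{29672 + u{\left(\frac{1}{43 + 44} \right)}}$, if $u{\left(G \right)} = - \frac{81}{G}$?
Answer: $5 \sqrt{905} \approx 150.42$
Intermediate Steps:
$\sqrt{29672 + u{\left(\frac{1}{43 + 44} \right)}} = \sqrt{29672 - \frac{81}{\frac{1}{43 + 44}}} = \sqrt{29672 - \frac{81}{\frac{1}{87}}} = \sqrt{29672 - 81 \frac{1}{\frac{1}{87}}} = \sqrt{29672 - 7047} = \sqrt{22625} = 5 \sqrt{905}$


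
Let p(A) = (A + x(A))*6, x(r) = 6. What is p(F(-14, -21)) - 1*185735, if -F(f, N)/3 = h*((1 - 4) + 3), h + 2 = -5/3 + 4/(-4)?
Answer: -185699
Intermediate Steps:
h = -14/3 (h = -2 + (-5/3 + 4/(-4)) = -2 + (-5*⅓ + 4*(-¼)) = -2 + (-5/3 - 1) = -2 - 8/3 = -14/3 ≈ -4.6667)
F(f, N) = 0 (F(f, N) = -(-14)*((1 - 4) + 3) = -(-14)*(-3 + 3) = -(-14)*0 = -3*0 = 0)
p(A) = 36 + 6*A (p(A) = (A + 6)*6 = (6 + A)*6 = 36 + 6*A)
p(F(-14, -21)) - 1*185735 = (36 + 6*0) - 1*185735 = (36 + 0) - 185735 = 36 - 185735 = -185699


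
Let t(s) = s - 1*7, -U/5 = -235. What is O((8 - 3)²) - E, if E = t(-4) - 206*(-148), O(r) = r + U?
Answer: -29277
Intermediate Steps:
U = 1175 (U = -5*(-235) = 1175)
t(s) = -7 + s (t(s) = s - 7 = -7 + s)
O(r) = 1175 + r (O(r) = r + 1175 = 1175 + r)
E = 30477 (E = (-7 - 4) - 206*(-148) = -11 + 30488 = 30477)
O((8 - 3)²) - E = (1175 + (8 - 3)²) - 1*30477 = (1175 + 5²) - 30477 = (1175 + 25) - 30477 = 1200 - 30477 = -29277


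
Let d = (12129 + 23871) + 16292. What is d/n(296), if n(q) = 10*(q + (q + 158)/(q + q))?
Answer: 7739216/439215 ≈ 17.621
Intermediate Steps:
n(q) = 10*q + 5*(158 + q)/q (n(q) = 10*(q + (158 + q)/((2*q))) = 10*(q + (158 + q)*(1/(2*q))) = 10*(q + (158 + q)/(2*q)) = 10*q + 5*(158 + q)/q)
d = 52292 (d = 36000 + 16292 = 52292)
d/n(296) = 52292/(5 + 10*296 + 790/296) = 52292/(5 + 2960 + 790*(1/296)) = 52292/(5 + 2960 + 395/148) = 52292/(439215/148) = 52292*(148/439215) = 7739216/439215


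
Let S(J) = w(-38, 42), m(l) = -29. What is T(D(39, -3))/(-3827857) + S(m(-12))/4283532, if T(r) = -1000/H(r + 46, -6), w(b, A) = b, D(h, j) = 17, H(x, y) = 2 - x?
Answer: -598022933/45463710227562 ≈ -1.3154e-5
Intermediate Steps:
S(J) = -38
T(r) = -1000/(-44 - r) (T(r) = -1000/(2 - (r + 46)) = -1000/(2 - (46 + r)) = -1000/(2 + (-46 - r)) = -1000/(-44 - r))
T(D(39, -3))/(-3827857) + S(m(-12))/4283532 = (1000/(44 + 17))/(-3827857) - 38/4283532 = (1000/61)*(-1/3827857) - 38*1/4283532 = (1000*(1/61))*(-1/3827857) - 19/2141766 = (1000/61)*(-1/3827857) - 19/2141766 = -1000/233499277 - 19/2141766 = -598022933/45463710227562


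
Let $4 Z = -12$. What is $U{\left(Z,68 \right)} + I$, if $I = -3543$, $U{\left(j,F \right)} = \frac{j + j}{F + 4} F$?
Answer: $- \frac{10646}{3} \approx -3548.7$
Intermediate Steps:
$Z = -3$ ($Z = \frac{1}{4} \left(-12\right) = -3$)
$U{\left(j,F \right)} = \frac{2 F j}{4 + F}$ ($U{\left(j,F \right)} = \frac{2 j}{4 + F} F = \frac{2 F j}{4 + F}$)
$U{\left(Z,68 \right)} + I = 2 \cdot 68 \left(-3\right) \frac{1}{4 + 68} - 3543 = 2 \cdot 68 \left(-3\right) \frac{1}{72} - 3543 = - \frac{17}{3} - 3543 = - \frac{10646}{3}$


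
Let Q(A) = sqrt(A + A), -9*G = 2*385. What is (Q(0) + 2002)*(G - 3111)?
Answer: -57595538/9 ≈ -6.3995e+6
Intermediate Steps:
G = -770/9 (G = -2*385/9 = -1/9*770 = -770/9 ≈ -85.556)
Q(A) = sqrt(2)*sqrt(A) (Q(A) = sqrt(2*A) = sqrt(2)*sqrt(A))
(Q(0) + 2002)*(G - 3111) = (sqrt(2)*sqrt(0) + 2002)*(-770/9 - 3111) = (sqrt(2)*0 + 2002)*(-28769/9) = (0 + 2002)*(-28769/9) = 2002*(-28769/9) = -57595538/9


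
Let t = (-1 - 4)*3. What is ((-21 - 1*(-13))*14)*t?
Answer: 1680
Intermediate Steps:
t = -15 (t = -5*3 = -15)
((-21 - 1*(-13))*14)*t = ((-21 - 1*(-13))*14)*(-15) = ((-21 + 13)*14)*(-15) = -8*14*(-15) = -112*(-15) = 1680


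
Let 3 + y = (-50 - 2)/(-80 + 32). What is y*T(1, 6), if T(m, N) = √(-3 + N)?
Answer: -23*√3/12 ≈ -3.3198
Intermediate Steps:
y = -23/12 (y = -3 + (-50 - 2)/(-80 + 32) = -3 - 52/(-48) = -3 - 52*(-1/48) = -3 + 13/12 = -23/12 ≈ -1.9167)
y*T(1, 6) = -23*√(-3 + 6)/12 = -23*√3/12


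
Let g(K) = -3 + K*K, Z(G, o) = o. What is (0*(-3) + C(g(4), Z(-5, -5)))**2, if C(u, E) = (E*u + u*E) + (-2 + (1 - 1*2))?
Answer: 17689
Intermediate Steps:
g(K) = -3 + K**2
C(u, E) = -3 + 2*E*u (C(u, E) = (E*u + E*u) + (-2 + (1 - 2)) = 2*E*u + (-2 - 1) = 2*E*u - 3 = -3 + 2*E*u)
(0*(-3) + C(g(4), Z(-5, -5)))**2 = (0*(-3) + (-3 + 2*(-5)*(-3 + 4**2)))**2 = (0 + (-3 + 2*(-5)*(-3 + 16)))**2 = (0 + (-3 + 2*(-5)*13))**2 = (0 + (-3 - 130))**2 = (0 - 133)**2 = (-133)**2 = 17689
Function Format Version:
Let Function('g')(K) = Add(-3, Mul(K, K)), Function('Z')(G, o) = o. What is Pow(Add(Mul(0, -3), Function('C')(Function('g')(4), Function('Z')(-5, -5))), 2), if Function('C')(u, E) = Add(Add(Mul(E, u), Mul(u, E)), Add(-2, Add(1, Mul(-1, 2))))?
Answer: 17689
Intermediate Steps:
Function('g')(K) = Add(-3, Pow(K, 2))
Function('C')(u, E) = Add(-3, Mul(2, E, u)) (Function('C')(u, E) = Add(Add(Mul(E, u), Mul(E, u)), Add(-2, Add(1, -2))) = Add(Mul(2, E, u), Add(-2, -1)) = Add(Mul(2, E, u), -3) = Add(-3, Mul(2, E, u)))
Pow(Add(Mul(0, -3), Function('C')(Function('g')(4), Function('Z')(-5, -5))), 2) = Pow(Add(Mul(0, -3), Add(-3, Mul(2, -5, Add(-3, Pow(4, 2))))), 2) = Pow(Add(0, Add(-3, Mul(2, -5, Add(-3, 16)))), 2) = Pow(Add(0, Add(-3, Mul(2, -5, 13))), 2) = Pow(Add(0, Add(-3, -130)), 2) = Pow(Add(0, -133), 2) = Pow(-133, 2) = 17689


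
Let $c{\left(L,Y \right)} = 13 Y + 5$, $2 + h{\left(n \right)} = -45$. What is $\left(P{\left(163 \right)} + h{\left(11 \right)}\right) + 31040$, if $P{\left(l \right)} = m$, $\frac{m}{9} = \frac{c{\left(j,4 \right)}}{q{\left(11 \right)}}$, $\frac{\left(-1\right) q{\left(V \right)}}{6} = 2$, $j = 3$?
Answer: $\frac{123801}{4} \approx 30950.0$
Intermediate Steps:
$h{\left(n \right)} = -47$ ($h{\left(n \right)} = -2 - 45 = -47$)
$q{\left(V \right)} = -12$ ($q{\left(V \right)} = \left(-6\right) 2 = -12$)
$c{\left(L,Y \right)} = 5 + 13 Y$
$m = - \frac{171}{4}$ ($m = 9 \frac{5 + 13 \cdot 4}{-12} = 9 \left(5 + 52\right) \left(- \frac{1}{12}\right) = 9 \cdot 57 \left(- \frac{1}{12}\right) = 9 \left(- \frac{19}{4}\right) = - \frac{171}{4} \approx -42.75$)
$P{\left(l \right)} = - \frac{171}{4}$
$\left(P{\left(163 \right)} + h{\left(11 \right)}\right) + 31040 = \left(- \frac{171}{4} - 47\right) + 31040 = - \frac{359}{4} + 31040 = \frac{123801}{4}$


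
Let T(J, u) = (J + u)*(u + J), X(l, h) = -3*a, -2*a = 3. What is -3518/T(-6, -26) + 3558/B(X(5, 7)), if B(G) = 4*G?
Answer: 298339/1536 ≈ 194.23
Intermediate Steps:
a = -3/2 (a = -½*3 = -3/2 ≈ -1.5000)
X(l, h) = 9/2 (X(l, h) = -3*(-3/2) = 9/2)
T(J, u) = (J + u)² (T(J, u) = (J + u)*(J + u) = (J + u)²)
-3518/T(-6, -26) + 3558/B(X(5, 7)) = -3518/(-6 - 26)² + 3558/((4*(9/2))) = -3518/((-32)²) + 3558/18 = -3518/1024 + 3558*(1/18) = -3518*1/1024 + 593/3 = -1759/512 + 593/3 = 298339/1536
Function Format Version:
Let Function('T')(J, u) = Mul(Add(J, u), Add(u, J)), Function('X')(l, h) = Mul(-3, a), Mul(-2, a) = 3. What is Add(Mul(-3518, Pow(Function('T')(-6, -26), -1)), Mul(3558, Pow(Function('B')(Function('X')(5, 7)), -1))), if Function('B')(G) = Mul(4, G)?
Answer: Rational(298339, 1536) ≈ 194.23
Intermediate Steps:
a = Rational(-3, 2) (a = Mul(Rational(-1, 2), 3) = Rational(-3, 2) ≈ -1.5000)
Function('X')(l, h) = Rational(9, 2) (Function('X')(l, h) = Mul(-3, Rational(-3, 2)) = Rational(9, 2))
Function('T')(J, u) = Pow(Add(J, u), 2) (Function('T')(J, u) = Mul(Add(J, u), Add(J, u)) = Pow(Add(J, u), 2))
Add(Mul(-3518, Pow(Function('T')(-6, -26), -1)), Mul(3558, Pow(Function('B')(Function('X')(5, 7)), -1))) = Add(Mul(-3518, Pow(Pow(Add(-6, -26), 2), -1)), Mul(3558, Pow(Mul(4, Rational(9, 2)), -1))) = Add(Mul(-3518, Pow(Pow(-32, 2), -1)), Mul(3558, Pow(18, -1))) = Add(Mul(-3518, Pow(1024, -1)), Mul(3558, Rational(1, 18))) = Add(Mul(-3518, Rational(1, 1024)), Rational(593, 3)) = Add(Rational(-1759, 512), Rational(593, 3)) = Rational(298339, 1536)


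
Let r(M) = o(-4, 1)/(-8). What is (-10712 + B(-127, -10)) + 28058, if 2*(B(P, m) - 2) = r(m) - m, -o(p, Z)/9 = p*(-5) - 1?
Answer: 277819/16 ≈ 17364.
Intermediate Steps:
o(p, Z) = 9 + 45*p (o(p, Z) = -9*(p*(-5) - 1) = -9*(-5*p - 1) = -9*(-1 - 5*p) = 9 + 45*p)
r(M) = 171/8 (r(M) = (9 + 45*(-4))/(-8) = (9 - 180)*(-1/8) = -171*(-1/8) = 171/8)
B(P, m) = 203/16 - m/2 (B(P, m) = 2 + (171/8 - m)/2 = 2 + (171/16 - m/2) = 203/16 - m/2)
(-10712 + B(-127, -10)) + 28058 = (-10712 + (203/16 - 1/2*(-10))) + 28058 = (-10712 + (203/16 + 5)) + 28058 = (-10712 + 283/16) + 28058 = -171109/16 + 28058 = 277819/16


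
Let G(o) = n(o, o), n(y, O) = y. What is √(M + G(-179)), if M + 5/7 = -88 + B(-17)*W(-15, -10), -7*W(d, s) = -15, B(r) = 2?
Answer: 2*I*√3227/7 ≈ 16.23*I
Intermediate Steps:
W(d, s) = 15/7 (W(d, s) = -⅐*(-15) = 15/7)
G(o) = o
M = -591/7 (M = -5/7 + (-88 + 2*(15/7)) = -5/7 + (-88 + 30/7) = -5/7 - 586/7 = -591/7 ≈ -84.429)
√(M + G(-179)) = √(-591/7 - 179) = √(-1844/7) = 2*I*√3227/7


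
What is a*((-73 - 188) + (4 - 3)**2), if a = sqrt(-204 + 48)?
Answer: -520*I*sqrt(39) ≈ -3247.4*I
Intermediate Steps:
a = 2*I*sqrt(39) (a = sqrt(-156) = 2*I*sqrt(39) ≈ 12.49*I)
a*((-73 - 188) + (4 - 3)**2) = (2*I*sqrt(39))*((-73 - 188) + (4 - 3)**2) = (2*I*sqrt(39))*(-261 + 1**2) = (2*I*sqrt(39))*(-261 + 1) = (2*I*sqrt(39))*(-260) = -520*I*sqrt(39)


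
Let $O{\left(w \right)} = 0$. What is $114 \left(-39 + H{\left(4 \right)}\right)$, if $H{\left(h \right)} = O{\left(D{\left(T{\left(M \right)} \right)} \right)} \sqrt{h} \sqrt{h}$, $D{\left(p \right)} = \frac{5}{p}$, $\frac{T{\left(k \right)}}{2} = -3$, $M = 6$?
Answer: $-4446$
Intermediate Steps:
$T{\left(k \right)} = -6$ ($T{\left(k \right)} = 2 \left(-3\right) = -6$)
$H{\left(h \right)} = 0$ ($H{\left(h \right)} = 0 \sqrt{h} \sqrt{h} = 0 \sqrt{h} = 0$)
$114 \left(-39 + H{\left(4 \right)}\right) = 114 \left(-39 + 0\right) = 114 \left(-39\right) = -4446$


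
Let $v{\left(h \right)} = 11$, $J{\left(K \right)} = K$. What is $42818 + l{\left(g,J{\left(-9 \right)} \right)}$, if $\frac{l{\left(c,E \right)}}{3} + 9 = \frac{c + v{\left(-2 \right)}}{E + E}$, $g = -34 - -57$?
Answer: $\frac{128356}{3} \approx 42785.0$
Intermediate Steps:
$g = 23$ ($g = -34 + 57 = 23$)
$l{\left(c,E \right)} = -27 + \frac{3 \left(11 + c\right)}{2 E}$ ($l{\left(c,E \right)} = -27 + 3 \frac{c + 11}{E + E} = -27 + 3 \frac{11 + c}{2 E} = -27 + \frac{3 \left(11 + c\right)}{2 E}$)
$42818 + l{\left(g,J{\left(-9 \right)} \right)} = 42818 + \frac{3 \left(11 + 23 - -162\right)}{2 \left(-9\right)} = 42818 + \frac{3}{2} \left(- \frac{1}{9}\right) \left(11 + 23 + 162\right) = 42818 + \frac{3}{2} \left(- \frac{1}{9}\right) 196 = 42818 - \frac{98}{3} = \frac{128356}{3}$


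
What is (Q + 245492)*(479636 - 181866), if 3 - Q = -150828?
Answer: 118013099710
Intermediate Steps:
Q = 150831 (Q = 3 - 1*(-150828) = 3 + 150828 = 150831)
(Q + 245492)*(479636 - 181866) = (150831 + 245492)*(479636 - 181866) = 396323*297770 = 118013099710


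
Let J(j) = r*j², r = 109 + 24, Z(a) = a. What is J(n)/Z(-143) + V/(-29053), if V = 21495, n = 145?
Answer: -81244704010/4154579 ≈ -19555.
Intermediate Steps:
r = 133
J(j) = 133*j²
J(n)/Z(-143) + V/(-29053) = (133*145²)/(-143) + 21495/(-29053) = (133*21025)*(-1/143) + 21495*(-1/29053) = 2796325*(-1/143) - 21495/29053 = -2796325/143 - 21495/29053 = -81244704010/4154579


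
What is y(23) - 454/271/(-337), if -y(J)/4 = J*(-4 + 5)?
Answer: -8401630/91327 ≈ -91.995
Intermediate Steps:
y(J) = -4*J (y(J) = -4*J*(-4 + 5) = -4*J)
y(23) - 454/271/(-337) = -4*23 - 454/271/(-337) = -92 - 454*1/271*(-1/337) = -92 - 454/271*(-1/337) = -92 + 454/91327 = -8401630/91327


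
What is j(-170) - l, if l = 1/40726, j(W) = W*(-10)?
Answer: 69234199/40726 ≈ 1700.0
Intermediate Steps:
j(W) = -10*W
l = 1/40726 ≈ 2.4554e-5
j(-170) - l = -10*(-170) - 1*1/40726 = 1700 - 1/40726 = 69234199/40726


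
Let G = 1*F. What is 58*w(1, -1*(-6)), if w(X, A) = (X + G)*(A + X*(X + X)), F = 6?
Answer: 3248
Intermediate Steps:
G = 6 (G = 1*6 = 6)
w(X, A) = (6 + X)*(A + 2*X²) (w(X, A) = (X + 6)*(A + X*(X + X)) = (6 + X)*(A + X*(2*X)) = (6 + X)*(A + 2*X²))
58*w(1, -1*(-6)) = 58*(2*1³ + 6*(-1*(-6)) + 12*1² - 1*(-6)*1) = 58*(2*1 + 6*6 + 12*1 + 6*1) = 58*(2 + 36 + 12 + 6) = 58*56 = 3248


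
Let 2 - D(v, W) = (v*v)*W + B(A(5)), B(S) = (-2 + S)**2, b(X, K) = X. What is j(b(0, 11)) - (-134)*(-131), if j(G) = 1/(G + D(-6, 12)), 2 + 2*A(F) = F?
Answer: -30210438/1721 ≈ -17554.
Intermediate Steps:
A(F) = -1 + F/2
D(v, W) = 7/4 - W*v**2 (D(v, W) = 2 - ((v*v)*W + (-2 + (-1 + (1/2)*5))**2) = 2 - (v**2*W + (-2 + (-1 + 5/2))**2) = 2 - (W*v**2 + (-2 + 3/2)**2) = 2 - (W*v**2 + (-1/2)**2) = 2 - (W*v**2 + 1/4) = 2 - (1/4 + W*v**2) = 2 + (-1/4 - W*v**2) = 7/4 - W*v**2)
j(G) = 1/(-1721/4 + G) (j(G) = 1/(G + (7/4 - 1*12*(-6)**2)) = 1/(G + (7/4 - 1*12*36)) = 1/(G + (7/4 - 432)) = 1/(G - 1721/4) = 1/(-1721/4 + G))
j(b(0, 11)) - (-134)*(-131) = 4/(-1721 + 4*0) - (-134)*(-131) = 4/(-1721 + 0) - 1*17554 = 4/(-1721) - 17554 = 4*(-1/1721) - 17554 = -4/1721 - 17554 = -30210438/1721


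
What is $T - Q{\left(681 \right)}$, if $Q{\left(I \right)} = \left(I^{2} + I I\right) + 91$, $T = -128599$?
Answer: $-1056212$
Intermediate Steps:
$Q{\left(I \right)} = 91 + 2 I^{2}$ ($Q{\left(I \right)} = \left(I^{2} + I^{2}\right) + 91 = 2 I^{2} + 91 = 91 + 2 I^{2}$)
$T - Q{\left(681 \right)} = -128599 - \left(91 + 2 \cdot 681^{2}\right) = -128599 - \left(91 + 2 \cdot 463761\right) = -128599 - \left(91 + 927522\right) = -128599 - 927613 = -1056212$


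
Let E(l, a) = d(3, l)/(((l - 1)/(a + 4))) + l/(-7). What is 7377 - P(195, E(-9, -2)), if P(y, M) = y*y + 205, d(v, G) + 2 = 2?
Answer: -30853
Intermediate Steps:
d(v, G) = 0 (d(v, G) = -2 + 2 = 0)
E(l, a) = -l/7 (E(l, a) = 0/(((l - 1)/(a + 4))) + l/(-7) = 0/(((-1 + l)/(4 + a))) + l*(-⅐) = 0/(((-1 + l)/(4 + a))) - l/7 = 0*((4 + a)/(-1 + l)) - l/7 = 0 - l/7 = -l/7)
P(y, M) = 205 + y² (P(y, M) = y² + 205 = 205 + y²)
7377 - P(195, E(-9, -2)) = 7377 - (205 + 195²) = 7377 - (205 + 38025) = 7377 - 1*38230 = 7377 - 38230 = -30853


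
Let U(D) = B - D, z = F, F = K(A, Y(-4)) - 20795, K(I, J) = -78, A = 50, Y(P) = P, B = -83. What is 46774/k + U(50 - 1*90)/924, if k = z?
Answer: -44116715/19286652 ≈ -2.2874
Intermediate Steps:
F = -20873 (F = -78 - 20795 = -20873)
z = -20873
k = -20873
U(D) = -83 - D
46774/k + U(50 - 1*90)/924 = 46774/(-20873) + (-83 - (50 - 1*90))/924 = 46774*(-1/20873) + (-83 - (50 - 90))*(1/924) = -46774/20873 + (-83 - 1*(-40))*(1/924) = -46774/20873 + (-83 + 40)*(1/924) = -46774/20873 - 43*1/924 = -46774/20873 - 43/924 = -44116715/19286652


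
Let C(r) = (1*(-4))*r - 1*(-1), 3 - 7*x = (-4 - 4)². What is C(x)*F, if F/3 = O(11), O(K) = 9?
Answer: 6777/7 ≈ 968.14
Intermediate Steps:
F = 27 (F = 3*9 = 27)
x = -61/7 (x = 3/7 - (-4 - 4)²/7 = 3/7 - ⅐*(-8)² = 3/7 - ⅐*64 = 3/7 - 64/7 = -61/7 ≈ -8.7143)
C(r) = 1 - 4*r (C(r) = -4*r + 1 = 1 - 4*r)
C(x)*F = (1 - 4*(-61/7))*27 = (1 + 244/7)*27 = (251/7)*27 = 6777/7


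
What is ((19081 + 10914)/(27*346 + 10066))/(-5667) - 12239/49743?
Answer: -449200040263/1823663540016 ≈ -0.24632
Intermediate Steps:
((19081 + 10914)/(27*346 + 10066))/(-5667) - 12239/49743 = (29995/(9342 + 10066))*(-1/5667) - 12239*1/49743 = (29995/19408)*(-1/5667) - 12239/49743 = -29995/109985136 - 12239/49743 = -449200040263/1823663540016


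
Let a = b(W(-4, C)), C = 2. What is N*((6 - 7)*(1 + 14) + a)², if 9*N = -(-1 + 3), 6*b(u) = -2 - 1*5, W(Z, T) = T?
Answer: -9409/162 ≈ -58.080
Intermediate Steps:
b(u) = -7/6 (b(u) = (-2 - 1*5)/6 = (-2 - 5)/6 = (⅙)*(-7) = -7/6)
a = -7/6 ≈ -1.1667
N = -2/9 (N = (-(-1 + 3))/9 = (-1*2)/9 = (⅑)*(-2) = -2/9 ≈ -0.22222)
N*((6 - 7)*(1 + 14) + a)² = -2*((6 - 7)*(1 + 14) - 7/6)²/9 = -2*(-1*15 - 7/6)²/9 = -2*(-15 - 7/6)²/9 = -2*(-97/6)²/9 = -2/9*9409/36 = -9409/162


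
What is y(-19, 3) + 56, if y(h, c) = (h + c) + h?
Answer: 21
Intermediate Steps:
y(h, c) = c + 2*h (y(h, c) = (c + h) + h = c + 2*h)
y(-19, 3) + 56 = (3 + 2*(-19)) + 56 = (3 - 38) + 56 = -35 + 56 = 21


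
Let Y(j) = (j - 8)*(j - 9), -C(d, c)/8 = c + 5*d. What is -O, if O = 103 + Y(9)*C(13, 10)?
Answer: -103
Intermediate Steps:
C(d, c) = -40*d - 8*c (C(d, c) = -8*(c + 5*d) = -40*d - 8*c)
Y(j) = (-9 + j)*(-8 + j) (Y(j) = (-8 + j)*(-9 + j) = (-9 + j)*(-8 + j))
O = 103 (O = 103 + (72 + 9² - 17*9)*(-40*13 - 8*10) = 103 + (72 + 81 - 153)*(-520 - 80) = 103 + 0*(-600) = 103 + 0 = 103)
-O = -1*103 = -103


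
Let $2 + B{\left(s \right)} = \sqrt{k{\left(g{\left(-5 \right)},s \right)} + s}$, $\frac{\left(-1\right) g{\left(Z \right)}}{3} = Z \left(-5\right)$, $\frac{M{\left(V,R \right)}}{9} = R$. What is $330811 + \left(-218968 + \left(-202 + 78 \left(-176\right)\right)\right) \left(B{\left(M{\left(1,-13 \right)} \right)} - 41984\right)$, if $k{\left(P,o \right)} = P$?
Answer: $9778786239 - 1863184 i \sqrt{3} \approx 9.7788 \cdot 10^{9} - 3.2271 \cdot 10^{6} i$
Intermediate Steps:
$M{\left(V,R \right)} = 9 R$
$g{\left(Z \right)} = 15 Z$ ($g{\left(Z \right)} = - 3 Z \left(-5\right) = - 3 \left(- 5 Z\right) = 15 Z$)
$B{\left(s \right)} = -2 + \sqrt{-75 + s}$ ($B{\left(s \right)} = -2 + \sqrt{15 \left(-5\right) + s} = -2 + \sqrt{-75 + s}$)
$330811 + \left(-218968 + \left(-202 + 78 \left(-176\right)\right)\right) \left(B{\left(M{\left(1,-13 \right)} \right)} - 41984\right) = 330811 + \left(-218968 + \left(-202 + 78 \left(-176\right)\right)\right) \left(\left(-2 + \sqrt{-75 + 9 \left(-13\right)}\right) - 41984\right) = 330811 + \left(-218968 - 13930\right) \left(\left(-2 + \sqrt{-75 - 117}\right) - 41984\right) = 330811 + \left(-218968 - 13930\right) \left(\left(-2 + \sqrt{-192}\right) - 41984\right) = 330811 - 232898 \left(\left(-2 + 8 i \sqrt{3}\right) - 41984\right) = 330811 - 232898 \left(-41986 + 8 i \sqrt{3}\right) = 330811 + \left(9778455428 - 1863184 i \sqrt{3}\right) = 9778786239 - 1863184 i \sqrt{3}$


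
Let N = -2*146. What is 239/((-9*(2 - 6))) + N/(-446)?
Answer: 58553/8028 ≈ 7.2936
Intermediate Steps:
N = -292
239/((-9*(2 - 6))) + N/(-446) = 239/((-9*(2 - 6))) - 292/(-446) = 239/((-9*(-4))) - 292*(-1/446) = 239/36 + 146/223 = 58553/8028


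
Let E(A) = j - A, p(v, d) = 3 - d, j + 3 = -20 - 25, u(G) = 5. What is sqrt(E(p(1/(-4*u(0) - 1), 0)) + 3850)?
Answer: sqrt(3799) ≈ 61.636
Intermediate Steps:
j = -48 (j = -3 + (-20 - 25) = -3 - 45 = -48)
E(A) = -48 - A
sqrt(E(p(1/(-4*u(0) - 1), 0)) + 3850) = sqrt((-48 - (3 - 1*0)) + 3850) = sqrt((-48 - (3 + 0)) + 3850) = sqrt((-48 - 1*3) + 3850) = sqrt((-48 - 3) + 3850) = sqrt(-51 + 3850) = sqrt(3799)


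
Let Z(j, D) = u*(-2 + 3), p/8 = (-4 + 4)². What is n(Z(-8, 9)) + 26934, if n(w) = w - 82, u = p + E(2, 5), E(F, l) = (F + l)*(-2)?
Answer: 26838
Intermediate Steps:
E(F, l) = -2*F - 2*l
p = 0 (p = 8*(-4 + 4)² = 8*0² = 8*0 = 0)
u = -14 (u = 0 + (-2*2 - 2*5) = 0 + (-4 - 10) = 0 - 14 = -14)
Z(j, D) = -14 (Z(j, D) = -14*(-2 + 3) = -14*1 = -14)
n(w) = -82 + w
n(Z(-8, 9)) + 26934 = (-82 - 14) + 26934 = -96 + 26934 = 26838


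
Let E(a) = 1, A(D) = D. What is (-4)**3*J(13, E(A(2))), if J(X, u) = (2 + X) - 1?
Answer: -896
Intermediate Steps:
J(X, u) = 1 + X
(-4)**3*J(13, E(A(2))) = (-4)**3*(1 + 13) = -64*14 = -896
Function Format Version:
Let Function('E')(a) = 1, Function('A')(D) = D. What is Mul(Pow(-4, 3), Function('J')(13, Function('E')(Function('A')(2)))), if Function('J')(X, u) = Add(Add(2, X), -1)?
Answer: -896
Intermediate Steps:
Function('J')(X, u) = Add(1, X)
Mul(Pow(-4, 3), Function('J')(13, Function('E')(Function('A')(2)))) = Mul(Pow(-4, 3), Add(1, 13)) = Mul(-64, 14) = -896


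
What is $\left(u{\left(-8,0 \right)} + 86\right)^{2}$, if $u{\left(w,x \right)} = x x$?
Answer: $7396$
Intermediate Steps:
$u{\left(w,x \right)} = x^{2}$
$\left(u{\left(-8,0 \right)} + 86\right)^{2} = \left(0^{2} + 86\right)^{2} = \left(0 + 86\right)^{2} = 86^{2} = 7396$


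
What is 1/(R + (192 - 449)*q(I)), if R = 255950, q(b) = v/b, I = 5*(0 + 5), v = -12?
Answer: 25/6401834 ≈ 3.9051e-6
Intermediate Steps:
I = 25 (I = 5*5 = 25)
q(b) = -12/b
1/(R + (192 - 449)*q(I)) = 1/(255950 + (192 - 449)*(-12/25)) = 1/(255950 - (-3084)/25) = 1/(255950 - 257*(-12/25)) = 1/(255950 + 3084/25) = 1/(6401834/25) = 25/6401834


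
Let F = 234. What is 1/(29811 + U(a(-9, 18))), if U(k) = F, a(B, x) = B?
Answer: 1/30045 ≈ 3.3283e-5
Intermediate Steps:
U(k) = 234
1/(29811 + U(a(-9, 18))) = 1/(29811 + 234) = 1/30045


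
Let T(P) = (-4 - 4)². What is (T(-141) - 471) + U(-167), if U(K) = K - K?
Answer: -407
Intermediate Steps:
T(P) = 64 (T(P) = (-8)² = 64)
U(K) = 0
(T(-141) - 471) + U(-167) = (64 - 471) + 0 = -407 + 0 = -407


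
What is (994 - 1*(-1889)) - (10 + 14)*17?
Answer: 2475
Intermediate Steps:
(994 - 1*(-1889)) - (10 + 14)*17 = (994 + 1889) - 24*17 = 2883 - 1*408 = 2883 - 408 = 2475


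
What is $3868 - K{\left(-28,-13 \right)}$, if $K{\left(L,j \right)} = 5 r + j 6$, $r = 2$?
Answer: $3936$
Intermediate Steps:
$K{\left(L,j \right)} = 10 + 6 j$ ($K{\left(L,j \right)} = 5 \cdot 2 + j 6 = 10 + 6 j$)
$3868 - K{\left(-28,-13 \right)} = 3868 - \left(10 + 6 \left(-13\right)\right) = 3868 - \left(10 - 78\right) = 3868 - -68 = 3868 + 68 = 3936$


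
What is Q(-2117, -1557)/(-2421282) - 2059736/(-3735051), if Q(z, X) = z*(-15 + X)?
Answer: -1240460693762/1507268625897 ≈ -0.82299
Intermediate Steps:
Q(-2117, -1557)/(-2421282) - 2059736/(-3735051) = -2117*(-15 - 1557)/(-2421282) - 2059736/(-3735051) = -2117*(-1572)*(-1/2421282) - 2059736*(-1/3735051) = 3327924*(-1/2421282) + 2059736/3735051 = -554654/403547 + 2059736/3735051 = -1240460693762/1507268625897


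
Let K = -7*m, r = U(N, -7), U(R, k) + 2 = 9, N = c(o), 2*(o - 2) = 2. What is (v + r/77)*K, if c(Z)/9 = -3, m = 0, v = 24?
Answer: 0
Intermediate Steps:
o = 3 (o = 2 + (½)*2 = 2 + 1 = 3)
c(Z) = -27 (c(Z) = 9*(-3) = -27)
N = -27
U(R, k) = 7 (U(R, k) = -2 + 9 = 7)
r = 7
K = 0 (K = -7*0 = 0)
(v + r/77)*K = (24 + 7/77)*0 = (24 + 7*(1/77))*0 = (24 + 1/11)*0 = (265/11)*0 = 0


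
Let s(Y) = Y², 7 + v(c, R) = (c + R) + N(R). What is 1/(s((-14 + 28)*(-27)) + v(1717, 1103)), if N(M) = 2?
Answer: 1/145699 ≈ 6.8635e-6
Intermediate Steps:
v(c, R) = -5 + R + c (v(c, R) = -7 + ((c + R) + 2) = -7 + ((R + c) + 2) = -7 + (2 + R + c) = -5 + R + c)
1/(s((-14 + 28)*(-27)) + v(1717, 1103)) = 1/(((-14 + 28)*(-27))² + (-5 + 1103 + 1717)) = 1/((14*(-27))² + 2815) = 1/((-378)² + 2815) = 1/(142884 + 2815) = 1/145699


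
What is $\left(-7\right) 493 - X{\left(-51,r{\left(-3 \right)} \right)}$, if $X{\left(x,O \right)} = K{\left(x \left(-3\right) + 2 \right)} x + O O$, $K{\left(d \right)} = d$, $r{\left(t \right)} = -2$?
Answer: $4450$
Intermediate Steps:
$X{\left(x,O \right)} = O^{2} + x \left(2 - 3 x\right)$ ($X{\left(x,O \right)} = \left(x \left(-3\right) + 2\right) x + O O = \left(- 3 x + 2\right) x + O^{2} = \left(2 - 3 x\right) x + O^{2} = x \left(2 - 3 x\right) + O^{2} = O^{2} + x \left(2 - 3 x\right)$)
$\left(-7\right) 493 - X{\left(-51,r{\left(-3 \right)} \right)} = \left(-7\right) 493 - \left(\left(-2\right)^{2} - - 51 \left(-2 + 3 \left(-51\right)\right)\right) = -3451 - \left(4 - - 51 \left(-2 - 153\right)\right) = -3451 - \left(4 - \left(-51\right) \left(-155\right)\right) = -3451 - \left(4 - 7905\right) = -3451 - -7901 = -3451 + 7901 = 4450$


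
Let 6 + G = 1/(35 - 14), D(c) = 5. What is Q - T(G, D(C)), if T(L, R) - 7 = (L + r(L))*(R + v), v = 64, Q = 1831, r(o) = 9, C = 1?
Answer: 11296/7 ≈ 1613.7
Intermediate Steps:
G = -125/21 (G = -6 + 1/(35 - 14) = -6 + 1/21 = -125/21 ≈ -5.9524)
T(L, R) = 7 + (9 + L)*(64 + R) (T(L, R) = 7 + (L + 9)*(R + 64) = 7 + (9 + L)*(64 + R))
Q - T(G, D(C)) = 1831 - (583 + 9*5 + 64*(-125/21) - 125/21*5) = 1831 - (583 + 45 - 8000/21 - 625/21) = 1831 - 1*1521/7 = 1831 - 1521/7 = 11296/7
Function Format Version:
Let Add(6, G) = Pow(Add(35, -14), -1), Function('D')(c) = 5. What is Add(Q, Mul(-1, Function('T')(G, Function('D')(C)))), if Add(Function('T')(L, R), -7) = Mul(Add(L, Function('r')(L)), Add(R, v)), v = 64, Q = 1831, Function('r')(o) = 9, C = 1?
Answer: Rational(11296, 7) ≈ 1613.7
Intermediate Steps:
G = Rational(-125, 21) (G = Add(-6, Pow(Add(35, -14), -1)) = Add(-6, Pow(21, -1)) = Add(-6, Rational(1, 21)) = Rational(-125, 21) ≈ -5.9524)
Function('T')(L, R) = Add(7, Mul(Add(9, L), Add(64, R))) (Function('T')(L, R) = Add(7, Mul(Add(L, 9), Add(R, 64))) = Add(7, Mul(Add(9, L), Add(64, R))))
Add(Q, Mul(-1, Function('T')(G, Function('D')(C)))) = Add(1831, Mul(-1, Add(583, Mul(9, 5), Mul(64, Rational(-125, 21)), Mul(Rational(-125, 21), 5)))) = Add(1831, Mul(-1, Add(583, 45, Rational(-8000, 21), Rational(-625, 21)))) = Add(1831, Mul(-1, Rational(1521, 7))) = Add(1831, Rational(-1521, 7)) = Rational(11296, 7)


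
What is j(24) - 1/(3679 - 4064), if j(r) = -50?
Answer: -19249/385 ≈ -49.997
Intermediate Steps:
j(24) - 1/(3679 - 4064) = -50 - 1/(3679 - 4064) = -50 - 1/(-385) = -50 - 1*(-1/385) = -50 + 1/385 = -19249/385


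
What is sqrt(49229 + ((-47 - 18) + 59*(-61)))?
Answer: sqrt(45565) ≈ 213.46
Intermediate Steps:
sqrt(49229 + ((-47 - 18) + 59*(-61))) = sqrt(49229 + (-65 - 3599)) = sqrt(49229 - 3664) = sqrt(45565)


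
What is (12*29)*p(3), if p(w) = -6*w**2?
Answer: -18792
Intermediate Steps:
(12*29)*p(3) = (12*29)*(-6*3**2) = 348*(-6*9) = 348*(-54) = -18792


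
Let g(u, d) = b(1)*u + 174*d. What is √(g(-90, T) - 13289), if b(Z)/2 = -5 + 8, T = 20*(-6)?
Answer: I*√34709 ≈ 186.3*I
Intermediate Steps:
T = -120
b(Z) = 6 (b(Z) = 2*(-5 + 8) = 2*3 = 6)
g(u, d) = 6*u + 174*d
√(g(-90, T) - 13289) = √((6*(-90) + 174*(-120)) - 13289) = √((-540 - 20880) - 13289) = √(-21420 - 13289) = √(-34709) = I*√34709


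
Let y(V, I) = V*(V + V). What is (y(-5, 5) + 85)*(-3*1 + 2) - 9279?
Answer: -9414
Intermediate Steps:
y(V, I) = 2*V**2 (y(V, I) = V*(2*V) = 2*V**2)
(y(-5, 5) + 85)*(-3*1 + 2) - 9279 = (2*(-5)**2 + 85)*(-3*1 + 2) - 9279 = (2*25 + 85)*(-3 + 2) - 9279 = (50 + 85)*(-1) - 9279 = 135*(-1) - 9279 = -135 - 9279 = -9414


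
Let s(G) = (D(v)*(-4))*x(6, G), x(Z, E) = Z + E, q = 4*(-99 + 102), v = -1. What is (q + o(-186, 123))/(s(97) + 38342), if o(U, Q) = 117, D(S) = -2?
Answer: 129/39166 ≈ 0.0032937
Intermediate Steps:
q = 12 (q = 4*3 = 12)
x(Z, E) = E + Z
s(G) = 48 + 8*G (s(G) = (-2*(-4))*(G + 6) = 8*(6 + G) = 48 + 8*G)
(q + o(-186, 123))/(s(97) + 38342) = (12 + 117)/((48 + 8*97) + 38342) = 129/((48 + 776) + 38342) = 129/(824 + 38342) = 129/39166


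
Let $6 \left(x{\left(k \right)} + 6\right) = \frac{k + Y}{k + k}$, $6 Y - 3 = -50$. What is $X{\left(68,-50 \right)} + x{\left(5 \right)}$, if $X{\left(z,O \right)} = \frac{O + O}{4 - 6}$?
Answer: $\frac{15823}{360} \approx 43.953$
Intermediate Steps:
$Y = - \frac{47}{6}$ ($Y = \frac{1}{2} + \frac{1}{6} \left(-50\right) = \frac{1}{2} - \frac{25}{3} = - \frac{47}{6} \approx -7.8333$)
$x{\left(k \right)} = -6 + \frac{- \frac{47}{6} + k}{12 k}$ ($x{\left(k \right)} = -6 + \frac{\left(k - \frac{47}{6}\right) \frac{1}{k + k}}{6} = -6 + \frac{\left(- \frac{47}{6} + k\right) \frac{1}{2 k}}{6} = -6 + \frac{\frac{1}{2} \frac{1}{k} \left(- \frac{47}{6} + k\right)}{6} = -6 + \frac{- \frac{47}{6} + k}{12 k}$)
$X{\left(z,O \right)} = - O$ ($X{\left(z,O \right)} = \frac{2 O}{-2} = 2 O \left(- \frac{1}{2}\right) = - O$)
$X{\left(68,-50 \right)} + x{\left(5 \right)} = \left(-1\right) \left(-50\right) + \frac{-47 - 2130}{72 \cdot 5} = 50 + \frac{1}{72} \cdot \frac{1}{5} \left(-47 - 2130\right) = 50 + \frac{1}{72} \cdot \frac{1}{5} \left(-2177\right) = 50 - \frac{2177}{360} = \frac{15823}{360}$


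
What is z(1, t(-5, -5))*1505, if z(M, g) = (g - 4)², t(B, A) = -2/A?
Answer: 97524/5 ≈ 19505.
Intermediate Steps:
z(M, g) = (-4 + g)²
z(1, t(-5, -5))*1505 = (-4 - 2/(-5))²*1505 = (-4 - 2*(-⅕))²*1505 = (-4 + ⅖)²*1505 = (-18/5)²*1505 = (324/25)*1505 = 97524/5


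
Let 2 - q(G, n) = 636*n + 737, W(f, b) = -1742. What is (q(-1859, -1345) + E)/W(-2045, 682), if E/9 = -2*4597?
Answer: -771939/1742 ≈ -443.13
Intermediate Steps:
q(G, n) = -735 - 636*n (q(G, n) = 2 - (636*n + 737) = 2 - (737 + 636*n) = 2 + (-737 - 636*n) = -735 - 636*n)
E = -82746 (E = 9*(-2*4597) = 9*(-9194) = -82746)
(q(-1859, -1345) + E)/W(-2045, 682) = ((-735 - 636*(-1345)) - 82746)/(-1742) = ((-735 + 855420) - 82746)*(-1/1742) = (854685 - 82746)*(-1/1742) = 771939*(-1/1742) = -771939/1742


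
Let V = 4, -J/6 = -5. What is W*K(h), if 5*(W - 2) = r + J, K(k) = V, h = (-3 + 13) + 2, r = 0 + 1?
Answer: 164/5 ≈ 32.800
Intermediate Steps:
J = 30 (J = -6*(-5) = 30)
r = 1
h = 12 (h = 10 + 2 = 12)
K(k) = 4
W = 41/5 (W = 2 + (1 + 30)/5 = 2 + (⅕)*31 = 2 + 31/5 = 41/5 ≈ 8.2000)
W*K(h) = (41/5)*4 = 164/5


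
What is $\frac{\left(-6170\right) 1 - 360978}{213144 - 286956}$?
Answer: $\frac{91787}{18453} \approx 4.9741$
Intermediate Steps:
$\frac{\left(-6170\right) 1 - 360978}{213144 - 286956} = \frac{-6170 - 360978}{-73812} = \left(-367148\right) \left(- \frac{1}{73812}\right) = \frac{91787}{18453}$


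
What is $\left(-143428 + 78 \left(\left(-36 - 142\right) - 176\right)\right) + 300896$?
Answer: $129856$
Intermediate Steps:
$\left(-143428 + 78 \left(\left(-36 - 142\right) - 176\right)\right) + 300896 = \left(-143428 + 78 \left(-178 - 176\right)\right) + 300896 = \left(-143428 + 78 \left(-354\right)\right) + 300896 = \left(-143428 - 27612\right) + 300896 = -171040 + 300896 = 129856$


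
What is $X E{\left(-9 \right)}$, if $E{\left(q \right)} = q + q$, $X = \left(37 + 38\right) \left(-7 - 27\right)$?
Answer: $45900$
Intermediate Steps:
$X = -2550$ ($X = 75 \left(-34\right) = -2550$)
$E{\left(q \right)} = 2 q$
$X E{\left(-9 \right)} = - 2550 \cdot 2 \left(-9\right) = \left(-2550\right) \left(-18\right) = 45900$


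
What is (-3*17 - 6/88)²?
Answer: 5049009/1936 ≈ 2608.0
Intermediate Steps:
(-3*17 - 6/88)² = (-51 - 6*1/88)² = (-51 - 3/44)² = (-2247/44)² = 5049009/1936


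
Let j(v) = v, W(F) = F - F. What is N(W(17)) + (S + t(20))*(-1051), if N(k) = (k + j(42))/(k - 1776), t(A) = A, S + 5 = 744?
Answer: -236121871/296 ≈ -7.9771e+5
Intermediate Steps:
S = 739 (S = -5 + 744 = 739)
W(F) = 0
N(k) = (42 + k)/(-1776 + k) (N(k) = (k + 42)/(k - 1776) = (42 + k)/(-1776 + k))
N(W(17)) + (S + t(20))*(-1051) = (42 + 0)/(-1776 + 0) + (739 + 20)*(-1051) = 42/(-1776) + 759*(-1051) = -1/1776*42 - 797709 = -7/296 - 797709 = -236121871/296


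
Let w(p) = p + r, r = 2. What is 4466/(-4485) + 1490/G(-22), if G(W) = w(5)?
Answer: 6651388/31395 ≈ 211.86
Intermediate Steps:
w(p) = 2 + p (w(p) = p + 2 = 2 + p)
G(W) = 7 (G(W) = 2 + 5 = 7)
4466/(-4485) + 1490/G(-22) = 4466/(-4485) + 1490/7 = 4466*(-1/4485) + 1490*(1/7) = -4466/4485 + 1490/7 = 6651388/31395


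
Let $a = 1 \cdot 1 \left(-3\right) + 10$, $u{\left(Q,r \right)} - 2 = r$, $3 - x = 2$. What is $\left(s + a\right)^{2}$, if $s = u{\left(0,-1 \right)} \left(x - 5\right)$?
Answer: $9$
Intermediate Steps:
$x = 1$ ($x = 3 - 2 = 1$)
$u{\left(Q,r \right)} = 2 + r$
$s = -4$ ($s = \left(2 - 1\right) \left(1 - 5\right) = 1 \left(-4\right) = -4$)
$a = 7$ ($a = 1 \left(-3\right) + 10 = -3 + 10 = 7$)
$\left(s + a\right)^{2} = \left(-4 + 7\right)^{2} = 3^{2} = 9$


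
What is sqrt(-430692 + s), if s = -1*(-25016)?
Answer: 2*I*sqrt(101419) ≈ 636.93*I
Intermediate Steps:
s = 25016
sqrt(-430692 + s) = sqrt(-430692 + 25016) = sqrt(-405676) = 2*I*sqrt(101419)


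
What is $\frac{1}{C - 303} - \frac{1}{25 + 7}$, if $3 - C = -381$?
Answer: $- \frac{49}{2592} \approx -0.018904$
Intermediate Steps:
$C = 384$ ($C = 3 - -381 = 3 + 381 = 384$)
$\frac{1}{C - 303} - \frac{1}{25 + 7} = \frac{1}{384 - 303} - \frac{1}{25 + 7} = \frac{1}{81} - \frac{1}{32} = - \frac{49}{2592}$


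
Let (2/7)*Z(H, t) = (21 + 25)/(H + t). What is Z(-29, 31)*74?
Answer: 5957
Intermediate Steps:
Z(H, t) = 161/(H + t) (Z(H, t) = 7*((21 + 25)/(H + t))/2 = 7*(46/(H + t))/2 = 161/(H + t))
Z(-29, 31)*74 = (161/(-29 + 31))*74 = (161/2)*74 = 5957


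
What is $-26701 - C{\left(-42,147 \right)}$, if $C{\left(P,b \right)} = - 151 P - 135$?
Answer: $-32908$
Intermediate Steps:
$C{\left(P,b \right)} = -135 - 151 P$
$-26701 - C{\left(-42,147 \right)} = -26701 - \left(-135 - -6342\right) = -26701 - \left(-135 + 6342\right) = -26701 - 6207 = -32908$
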